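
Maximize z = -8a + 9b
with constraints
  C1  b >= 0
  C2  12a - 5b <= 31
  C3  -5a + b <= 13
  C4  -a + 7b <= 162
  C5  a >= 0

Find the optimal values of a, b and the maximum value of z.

a = 71/34, b = 797/34, maximum z = 6605/34

Vertices and z = -8a + 9b:
  (31/12, 0) → z = -62/3
  (0, 0) → z = 0
  (13, 25) → z = 121
  (71/34, 797/34) → z = 6605/34
  (0, 13) → z = 117

The binding constraints are -5a + b = 13 and -a + 7b = 162.
Solving simultaneously gives a = 71/34, b = 797/34.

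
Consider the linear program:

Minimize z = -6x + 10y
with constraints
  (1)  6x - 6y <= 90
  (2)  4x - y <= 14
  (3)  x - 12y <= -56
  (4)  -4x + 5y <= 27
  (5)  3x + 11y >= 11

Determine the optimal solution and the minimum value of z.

Corner points and z = -6x + 10y:
  (224/47, 238/47) → z = 1036/47
  (97/16, 41/4) → z = 529/8
  (-44/43, 197/43) → z = 2234/43

x = 224/47, y = 238/47, minimum z = 1036/47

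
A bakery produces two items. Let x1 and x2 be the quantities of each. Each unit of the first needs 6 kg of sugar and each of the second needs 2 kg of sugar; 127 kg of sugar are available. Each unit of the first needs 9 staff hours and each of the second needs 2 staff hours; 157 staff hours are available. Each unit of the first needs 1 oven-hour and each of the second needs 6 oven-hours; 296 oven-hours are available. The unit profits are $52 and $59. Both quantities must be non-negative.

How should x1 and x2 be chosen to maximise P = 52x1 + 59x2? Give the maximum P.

The optimum lies where 6x1 + 2x2 = 127 and x1 + 6x2 = 296.
Solving simultaneously gives x1 = 5, x2 = 97/2.

x1 = 5, x2 = 97/2, maximum P = 6243/2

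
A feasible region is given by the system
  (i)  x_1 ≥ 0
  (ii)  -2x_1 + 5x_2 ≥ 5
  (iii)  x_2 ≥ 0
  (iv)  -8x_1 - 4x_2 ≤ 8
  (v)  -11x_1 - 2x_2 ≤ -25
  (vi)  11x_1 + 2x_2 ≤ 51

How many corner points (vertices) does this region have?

4

Of the 14 pairwise boundary intersections, those satisfying every inequality are:
  (0, 25/2)
  (0, 51/2)
  (115/59, 105/59)
  (245/59, 157/59)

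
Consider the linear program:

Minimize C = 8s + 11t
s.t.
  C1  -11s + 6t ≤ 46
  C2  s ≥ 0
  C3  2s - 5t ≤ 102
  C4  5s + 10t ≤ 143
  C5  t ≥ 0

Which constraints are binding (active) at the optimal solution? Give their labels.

Vertices and C = 8s + 11t:
  (0, 23/3) → C = 253/3
  (199/70, 1803/140) → C = 23017/140
  (0, 0) → C = 0
  (143/5, 0) → C = 1144/5

The minimum is at (0, 0). Substituting into each constraint, equality holds for C2 and C5; the remaining constraints have slack.

C2 and C5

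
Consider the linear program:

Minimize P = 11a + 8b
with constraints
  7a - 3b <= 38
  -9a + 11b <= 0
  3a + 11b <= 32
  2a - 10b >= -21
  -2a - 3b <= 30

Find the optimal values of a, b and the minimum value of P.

a = -330/49, b = -270/49, minimum P = -5790/49

Extreme points and P = 11a + 8b:
  (257/43, 55/43) → P = 3267/43
  (8/9, -286/27) → P = -2024/27
  (8/3, 24/11) → P = 1544/33
  (-330/49, -270/49) → P = -5790/49

The optimum lies where -9a + 11b = 0 and -2a - 3b = 30.
Solving simultaneously gives a = -330/49, b = -270/49.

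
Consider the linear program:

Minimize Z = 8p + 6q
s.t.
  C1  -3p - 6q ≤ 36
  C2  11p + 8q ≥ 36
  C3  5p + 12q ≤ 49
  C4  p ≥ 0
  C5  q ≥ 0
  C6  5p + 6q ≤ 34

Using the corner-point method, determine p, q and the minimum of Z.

Extreme points and Z = 8p + 6q:
  (10/23, 359/92) → Z = 1237/46
  (36/11, 0) → Z = 288/11
  (19/5, 5/2) → Z = 227/5
  (34/5, 0) → Z = 272/5

The optimum lies where 11p + 8q = 36 and q = 0.
Solving simultaneously gives p = 36/11, q = 0.

p = 36/11, q = 0, minimum Z = 288/11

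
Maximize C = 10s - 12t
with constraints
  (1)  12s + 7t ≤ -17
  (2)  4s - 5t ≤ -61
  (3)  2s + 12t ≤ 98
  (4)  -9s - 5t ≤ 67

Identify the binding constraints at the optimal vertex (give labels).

Corner points and C = 10s - 12t:
  (-64/11, 83/11) → C = -1636/11
  (-89/13, 121/13) → C = -2342/13
  (-128/13, 281/65) → C = -9772/65
  (-647/49, 508/49) → C = -12566/49

The maximum is at (-64/11, 83/11). Substituting into each constraint, equality holds for (1) and (2); the remaining constraints have slack.

(1) and (2)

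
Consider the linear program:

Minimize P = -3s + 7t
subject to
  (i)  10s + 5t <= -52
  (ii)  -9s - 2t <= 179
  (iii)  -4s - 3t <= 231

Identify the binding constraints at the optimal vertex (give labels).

(i) and (iii)

Extreme points and P = -3s + 7t:
  (-791/25, 1322/25) → P = 11627/25
  (999/10, -1051/5) → P = -17711/10
  (-75/19, -1363/19) → P = -9316/19

The minimum is at (999/10, -1051/5). Substituting into each constraint, equality holds for (i) and (iii); the remaining constraints have slack.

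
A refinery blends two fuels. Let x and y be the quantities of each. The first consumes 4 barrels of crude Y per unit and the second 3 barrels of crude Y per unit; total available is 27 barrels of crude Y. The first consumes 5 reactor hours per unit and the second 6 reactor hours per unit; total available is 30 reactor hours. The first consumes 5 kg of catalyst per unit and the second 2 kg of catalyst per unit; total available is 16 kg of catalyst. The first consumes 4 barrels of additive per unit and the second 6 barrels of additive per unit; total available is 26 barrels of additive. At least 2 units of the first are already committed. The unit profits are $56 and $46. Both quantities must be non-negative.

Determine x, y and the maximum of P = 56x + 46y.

Corner points and P = 56x + 46y:
  (16/5, 0) → P = 896/5
  (2, 0) → P = 112
  (2, 3) → P = 250

x = 2, y = 3, maximum P = 250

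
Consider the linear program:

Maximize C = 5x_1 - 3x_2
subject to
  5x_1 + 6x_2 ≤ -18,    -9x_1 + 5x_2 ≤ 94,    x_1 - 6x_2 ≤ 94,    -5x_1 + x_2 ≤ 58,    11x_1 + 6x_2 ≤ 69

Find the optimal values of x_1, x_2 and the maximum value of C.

At the optimal vertex, 5x_1 + 6x_2 = -18 and x_1 - 6x_2 = 94.
Solving simultaneously gives x_1 = 38/3, x_2 = -122/9.

x_1 = 38/3, x_2 = -122/9, maximum C = 104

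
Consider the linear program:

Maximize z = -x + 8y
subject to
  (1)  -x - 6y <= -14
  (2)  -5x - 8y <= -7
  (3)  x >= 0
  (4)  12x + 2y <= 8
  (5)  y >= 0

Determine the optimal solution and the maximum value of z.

x = 0, y = 4, maximum z = 32

Vertices and z = -x + 8y:
  (0, 7/3) → z = 56/3
  (2/7, 16/7) → z = 18
  (0, 4) → z = 32

The binding constraints are x = 0 and 12x + 2y = 8.
Solving simultaneously gives x = 0, y = 4.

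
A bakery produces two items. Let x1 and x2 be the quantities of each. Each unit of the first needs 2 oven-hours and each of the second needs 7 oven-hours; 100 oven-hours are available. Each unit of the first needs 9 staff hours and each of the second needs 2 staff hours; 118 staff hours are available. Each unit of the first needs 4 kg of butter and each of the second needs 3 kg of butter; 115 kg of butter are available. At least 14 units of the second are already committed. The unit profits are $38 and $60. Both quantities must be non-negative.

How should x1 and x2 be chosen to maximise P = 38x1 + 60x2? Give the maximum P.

x1 = 1, x2 = 14, maximum P = 878

Feasible corners and P = 38x1 + 60x2:
  (0, 100/7) → P = 6000/7
  (0, 14) → P = 840
  (1, 14) → P = 878

The binding constraints are 2x1 + 7x2 = 100 and x2 = 14.
Solving simultaneously gives x1 = 1, x2 = 14.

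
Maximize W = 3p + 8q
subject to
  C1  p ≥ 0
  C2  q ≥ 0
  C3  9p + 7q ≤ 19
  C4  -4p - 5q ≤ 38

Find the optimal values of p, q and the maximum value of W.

p = 0, q = 19/7, maximum W = 152/7

The optimum lies where p = 0 and 9p + 7q = 19.
Solving simultaneously gives p = 0, q = 19/7.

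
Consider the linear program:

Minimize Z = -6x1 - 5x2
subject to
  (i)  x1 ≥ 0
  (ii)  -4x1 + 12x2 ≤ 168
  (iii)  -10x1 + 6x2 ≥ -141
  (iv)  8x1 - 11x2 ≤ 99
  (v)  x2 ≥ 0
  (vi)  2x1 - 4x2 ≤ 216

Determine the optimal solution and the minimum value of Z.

x1 = 225/8, x2 = 187/8, minimum Z = -2285/8

Vertices and Z = -6x1 - 5x2:
  (0, 14) → Z = -70
  (0, 0) → Z = 0
  (225/8, 187/8) → Z = -2285/8
  (957/62, 69/31) → Z = -3216/31
  (99/8, 0) → Z = -297/4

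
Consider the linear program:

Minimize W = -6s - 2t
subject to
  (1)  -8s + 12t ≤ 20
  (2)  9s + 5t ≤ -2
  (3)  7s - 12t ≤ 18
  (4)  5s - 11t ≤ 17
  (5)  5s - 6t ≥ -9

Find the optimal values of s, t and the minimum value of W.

Extreme points and W = -6s - 2t:
  (6/13, -16/13) → W = -4/13
  (-57/79, 71/79) → W = 200/79
  (-6/17, -29/17) → W = 94/17
  (-201/25, -26/5) → W = 1466/25

The optimum lies where 9s + 5t = -2 and 7s - 12t = 18.
Solving simultaneously gives s = 6/13, t = -16/13.

s = 6/13, t = -16/13, minimum W = -4/13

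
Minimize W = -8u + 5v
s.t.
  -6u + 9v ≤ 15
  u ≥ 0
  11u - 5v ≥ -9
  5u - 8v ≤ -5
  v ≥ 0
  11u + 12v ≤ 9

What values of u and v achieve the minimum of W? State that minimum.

Vertices and W = -8u + 5v:
  (0, 5/8) → W = 25/8
  (0, 3/4) → W = 15/4
  (3/37, 25/37) → W = 101/37

u = 3/37, v = 25/37, minimum W = 101/37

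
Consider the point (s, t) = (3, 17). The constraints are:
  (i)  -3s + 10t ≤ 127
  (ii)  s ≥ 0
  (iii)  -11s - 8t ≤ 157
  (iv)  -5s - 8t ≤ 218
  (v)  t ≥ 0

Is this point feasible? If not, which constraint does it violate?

not feasible — violates (i)

Constraint (i): -3s + 10t = 161, which is not ≤ 127. All other constraints are satisfied.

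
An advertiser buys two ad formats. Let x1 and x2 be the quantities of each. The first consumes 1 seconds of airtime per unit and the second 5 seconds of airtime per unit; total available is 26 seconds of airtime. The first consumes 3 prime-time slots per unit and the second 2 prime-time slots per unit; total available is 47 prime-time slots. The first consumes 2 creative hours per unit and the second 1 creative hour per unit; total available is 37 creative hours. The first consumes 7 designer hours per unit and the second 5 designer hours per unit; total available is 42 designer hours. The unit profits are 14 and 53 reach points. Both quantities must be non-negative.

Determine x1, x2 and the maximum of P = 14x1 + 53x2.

Feasible corners and P = 14x1 + 53x2:
  (0, 0) → P = 0
  (0, 26/5) → P = 1378/5
  (6, 0) → P = 84
  (8/3, 14/3) → P = 854/3

The binding constraints are x1 + 5x2 = 26 and 7x1 + 5x2 = 42.
Solving simultaneously gives x1 = 8/3, x2 = 14/3.

x1 = 8/3, x2 = 14/3, maximum P = 854/3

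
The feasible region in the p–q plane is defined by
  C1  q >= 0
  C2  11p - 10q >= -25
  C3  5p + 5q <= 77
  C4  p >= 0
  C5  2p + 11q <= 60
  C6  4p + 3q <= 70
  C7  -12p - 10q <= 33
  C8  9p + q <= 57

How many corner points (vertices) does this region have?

5

Of the 28 pairwise boundary intersections, those satisfying every inequality are:
  (0, 0)
  (19/3, 0)
  (0, 5/2)
  (325/141, 710/141)
  (567/97, 426/97)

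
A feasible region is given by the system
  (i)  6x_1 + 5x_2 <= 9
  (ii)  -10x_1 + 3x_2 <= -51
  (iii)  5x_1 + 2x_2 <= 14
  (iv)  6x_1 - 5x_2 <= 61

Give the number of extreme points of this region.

Pairwise boundary intersections that survive every other constraint:
  (144/35, -23/7)
  (9/4, -19/2)
  (192/37, -221/37)

3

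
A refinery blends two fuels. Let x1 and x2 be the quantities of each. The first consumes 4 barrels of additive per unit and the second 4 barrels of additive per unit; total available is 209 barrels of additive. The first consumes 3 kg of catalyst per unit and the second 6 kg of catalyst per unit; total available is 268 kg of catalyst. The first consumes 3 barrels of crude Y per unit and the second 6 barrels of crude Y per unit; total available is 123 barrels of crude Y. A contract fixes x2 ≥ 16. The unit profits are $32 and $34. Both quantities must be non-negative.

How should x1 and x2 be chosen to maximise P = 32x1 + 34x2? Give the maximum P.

x1 = 9, x2 = 16, maximum P = 832

Feasible corners and P = 32x1 + 34x2:
  (0, 41/2) → P = 697
  (0, 16) → P = 544
  (9, 16) → P = 832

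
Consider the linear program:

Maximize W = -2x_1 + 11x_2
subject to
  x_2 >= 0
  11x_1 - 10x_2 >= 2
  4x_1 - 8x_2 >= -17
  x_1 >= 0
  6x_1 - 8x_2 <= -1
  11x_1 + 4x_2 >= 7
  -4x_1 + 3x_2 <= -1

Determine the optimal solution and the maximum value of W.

x_1 = 8, x_2 = 49/8, maximum W = 411/8

Extreme points and W = -2x_1 + 11x_2:
  (31/8, 65/16) → W = 591/16
  (13/14, 23/28) → W = 201/28
  (8, 49/8) → W = 411/8

The optimum lies where 4x_1 - 8x_2 = -17 and 6x_1 - 8x_2 = -1.
Solving simultaneously gives x_1 = 8, x_2 = 49/8.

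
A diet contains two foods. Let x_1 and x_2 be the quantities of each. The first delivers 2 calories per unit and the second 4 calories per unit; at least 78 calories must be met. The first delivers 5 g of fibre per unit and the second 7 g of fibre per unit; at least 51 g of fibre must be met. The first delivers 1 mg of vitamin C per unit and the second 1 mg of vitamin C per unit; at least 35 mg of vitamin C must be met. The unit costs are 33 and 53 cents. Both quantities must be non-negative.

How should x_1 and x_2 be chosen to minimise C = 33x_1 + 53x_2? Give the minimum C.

x_1 = 31, x_2 = 4, minimum C = 1235

The feasible region is unbounded (it extends along (0, 1), (1, 0)), but C strictly increases along every unbounded feasible direction, so there is no improving ray and the minimum is attained at a vertex.

The optimum lies where 2x_1 + 4x_2 = 78 and x_1 + x_2 = 35.
Solving simultaneously gives x_1 = 31, x_2 = 4.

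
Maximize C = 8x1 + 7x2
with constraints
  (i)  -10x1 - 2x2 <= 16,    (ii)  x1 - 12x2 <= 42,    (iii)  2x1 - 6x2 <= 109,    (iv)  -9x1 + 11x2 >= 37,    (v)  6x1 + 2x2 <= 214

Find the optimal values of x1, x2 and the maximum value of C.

x1 = -115/2, x2 = 559/2, maximum C = 2993/2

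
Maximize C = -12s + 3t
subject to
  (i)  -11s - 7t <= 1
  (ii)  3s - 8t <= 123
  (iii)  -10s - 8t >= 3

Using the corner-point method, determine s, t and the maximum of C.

s = 13/18, t = -23/18, maximum C = -25/2

Extreme points and C = -12s + 3t:
  (853/109, -1356/109) → C = -14304/109
  (13/18, -23/18) → C = -25/2
  (120/13, -1239/104) → C = -15237/104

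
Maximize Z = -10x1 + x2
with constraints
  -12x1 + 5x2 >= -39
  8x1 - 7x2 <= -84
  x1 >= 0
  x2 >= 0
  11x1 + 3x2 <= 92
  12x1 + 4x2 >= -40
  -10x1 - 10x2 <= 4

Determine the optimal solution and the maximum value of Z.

Feasible corners and Z = -10x1 + x2:
  (0, 12) → Z = 12
  (392/101, 1660/101) → Z = -2260/101
  (0, 92/3) → Z = 92/3

The binding constraints are x1 = 0 and 11x1 + 3x2 = 92.
Solving simultaneously gives x1 = 0, x2 = 92/3.

x1 = 0, x2 = 92/3, maximum Z = 92/3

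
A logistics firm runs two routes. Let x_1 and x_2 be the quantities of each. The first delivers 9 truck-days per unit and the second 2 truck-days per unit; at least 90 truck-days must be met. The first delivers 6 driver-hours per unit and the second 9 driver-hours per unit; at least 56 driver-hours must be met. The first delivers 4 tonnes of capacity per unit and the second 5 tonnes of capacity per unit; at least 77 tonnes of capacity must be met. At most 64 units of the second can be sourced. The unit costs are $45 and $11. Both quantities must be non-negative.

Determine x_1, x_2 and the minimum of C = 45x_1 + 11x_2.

Extreme points and C = 45x_1 + 11x_2:
  (0, 45) → C = 495
  (0, 64) → C = 704
  (77/4, 0) → C = 3465/4
  (8, 9) → C = 459
The feasible region is unbounded (it extends along (1, 0)), but C strictly increases along every unbounded feasible direction, so there is no improving ray and the minimum is attained at a vertex.

x_1 = 8, x_2 = 9, minimum C = 459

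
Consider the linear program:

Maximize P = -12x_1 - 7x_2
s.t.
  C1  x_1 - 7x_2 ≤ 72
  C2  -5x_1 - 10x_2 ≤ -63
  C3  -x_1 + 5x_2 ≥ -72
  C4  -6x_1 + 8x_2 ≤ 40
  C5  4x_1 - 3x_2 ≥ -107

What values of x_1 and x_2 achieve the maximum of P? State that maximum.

x_1 = 26/25, x_2 = 289/50, maximum P = -2647/50

Extreme points and P = -12x_1 - 7x_2:
  (129/5, -33/5) → P = -1317/5
  (72, 0) → P = -864
  (26/25, 289/50) → P = -2647/50
The feasible region is unbounded (it extends along (5, 1), (4, 3)), but P strictly decreases along every unbounded feasible direction, so there is no improving ray and the maximum is attained at a vertex.

At the optimal vertex, -5x_1 - 10x_2 = -63 and -6x_1 + 8x_2 = 40.
Solving simultaneously gives x_1 = 26/25, x_2 = 289/50.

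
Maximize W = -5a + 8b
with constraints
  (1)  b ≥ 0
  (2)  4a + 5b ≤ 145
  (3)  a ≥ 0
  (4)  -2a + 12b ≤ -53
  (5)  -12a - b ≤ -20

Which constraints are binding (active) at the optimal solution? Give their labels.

Corner points and W = -5a + 8b:
  (145/4, 0) → W = -725/4
  (53/2, 0) → W = -265/2
  (2005/58, 39/29) → W = -9401/58

The maximum is at (53/2, 0). Substituting into each constraint, equality holds for (1) and (4); the remaining constraints have slack.

(1) and (4)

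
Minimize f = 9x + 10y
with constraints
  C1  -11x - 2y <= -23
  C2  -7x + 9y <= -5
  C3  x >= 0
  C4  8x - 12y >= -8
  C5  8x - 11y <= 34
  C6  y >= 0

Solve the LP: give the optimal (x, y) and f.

Feasible corners and f = 9x + 10y:
  (217/113, 106/113) → f = 3013/113
  (23/11, 0) → f = 207/11
  (11, 8) → f = 179
  (62, 42) → f = 978
  (17/4, 0) → f = 153/4

The optimum lies where -11x - 2y = -23 and y = 0.
Solving simultaneously gives x = 23/11, y = 0.

x = 23/11, y = 0, minimum f = 207/11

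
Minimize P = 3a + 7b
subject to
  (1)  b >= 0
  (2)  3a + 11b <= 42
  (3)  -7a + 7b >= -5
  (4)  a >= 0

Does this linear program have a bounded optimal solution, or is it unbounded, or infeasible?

bounded optimum

Feasible corners and P = 3a + 7b:
  (5/7, 0) → P = 15/7
  (0, 0) → P = 0
  (349/98, 279/98) → P = 1500/49
  (0, 42/11) → P = 294/11
The feasible region has finitely many vertices and no improving ray; the minimum is 0 at (0, 0).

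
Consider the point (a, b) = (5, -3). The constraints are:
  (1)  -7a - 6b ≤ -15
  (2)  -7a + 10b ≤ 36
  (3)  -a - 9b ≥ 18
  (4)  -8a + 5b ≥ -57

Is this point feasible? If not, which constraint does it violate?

(1): -17 ≤ -15 ✓
(2): -65 ≤ 36 ✓
(3): 22 ≥ 18 ✓
(4): -55 ≥ -57 ✓

feasible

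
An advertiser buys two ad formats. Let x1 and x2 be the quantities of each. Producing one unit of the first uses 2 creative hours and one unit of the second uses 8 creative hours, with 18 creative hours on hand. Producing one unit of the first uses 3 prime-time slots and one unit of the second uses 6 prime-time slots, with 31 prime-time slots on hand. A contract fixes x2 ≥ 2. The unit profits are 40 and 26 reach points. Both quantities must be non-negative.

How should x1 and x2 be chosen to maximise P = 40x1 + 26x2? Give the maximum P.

x1 = 1, x2 = 2, maximum P = 92

Corner points and P = 40x1 + 26x2:
  (0, 9/4) → P = 117/2
  (0, 2) → P = 52
  (1, 2) → P = 92

The binding constraints are 2x1 + 8x2 = 18 and x2 = 2.
Solving simultaneously gives x1 = 1, x2 = 2.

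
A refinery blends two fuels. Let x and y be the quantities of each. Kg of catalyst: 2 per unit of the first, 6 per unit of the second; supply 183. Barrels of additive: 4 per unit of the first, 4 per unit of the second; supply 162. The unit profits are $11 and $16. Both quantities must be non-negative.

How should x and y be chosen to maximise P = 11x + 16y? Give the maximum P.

Extreme points and P = 11x + 16y:
  (0, 0) → P = 0
  (0, 61/2) → P = 488
  (81/2, 0) → P = 891/2
  (15, 51/2) → P = 573

The binding constraints are 2x + 6y = 183 and 4x + 4y = 162.
Solving simultaneously gives x = 15, y = 51/2.

x = 15, y = 51/2, maximum P = 573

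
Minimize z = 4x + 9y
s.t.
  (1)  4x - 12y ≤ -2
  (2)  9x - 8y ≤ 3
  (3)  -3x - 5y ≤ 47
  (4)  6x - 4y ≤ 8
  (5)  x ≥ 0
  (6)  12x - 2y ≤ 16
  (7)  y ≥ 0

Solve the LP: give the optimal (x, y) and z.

Feasible corners and z = 4x + 9y:
  (13/19, 15/38) → z = 239/38
  (0, 1/6) → z = 3/2
  (61/39, 18/13) → z = 730/39
The feasible region is unbounded (it extends along (0, 1), (1, 6)), but z strictly increases along every unbounded feasible direction, so there is no improving ray and the minimum is attained at a vertex.

The binding constraints are 4x - 12y = -2 and x = 0.
Solving simultaneously gives x = 0, y = 1/6.

x = 0, y = 1/6, minimum z = 3/2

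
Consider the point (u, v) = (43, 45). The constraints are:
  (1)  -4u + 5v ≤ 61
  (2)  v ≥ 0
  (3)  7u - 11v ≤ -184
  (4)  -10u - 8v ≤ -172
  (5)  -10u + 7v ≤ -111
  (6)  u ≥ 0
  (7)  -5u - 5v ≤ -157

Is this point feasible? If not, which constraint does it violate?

feasible

(1): 53 ≤ 61 ✓
(2): 45 ≥ 0 ✓
(3): -194 ≤ -184 ✓
(4): -790 ≤ -172 ✓
(5): -115 ≤ -111 ✓
(6): 43 ≥ 0 ✓
(7): -440 ≤ -157 ✓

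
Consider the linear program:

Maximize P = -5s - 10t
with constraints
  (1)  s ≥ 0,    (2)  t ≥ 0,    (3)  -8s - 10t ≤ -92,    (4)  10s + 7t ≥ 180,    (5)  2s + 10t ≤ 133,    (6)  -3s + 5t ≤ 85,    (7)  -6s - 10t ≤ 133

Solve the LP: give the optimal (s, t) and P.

s = 18, t = 0, maximum P = -90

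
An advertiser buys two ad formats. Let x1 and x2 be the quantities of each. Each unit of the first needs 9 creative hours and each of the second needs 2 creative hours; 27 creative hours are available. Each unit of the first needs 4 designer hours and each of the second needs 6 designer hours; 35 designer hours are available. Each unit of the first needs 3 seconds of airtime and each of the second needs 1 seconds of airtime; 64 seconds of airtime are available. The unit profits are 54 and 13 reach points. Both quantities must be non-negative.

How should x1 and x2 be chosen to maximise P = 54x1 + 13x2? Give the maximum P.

x1 = 2, x2 = 9/2, maximum P = 333/2

Corner points and P = 54x1 + 13x2:
  (0, 0) → P = 0
  (0, 35/6) → P = 455/6
  (3, 0) → P = 162
  (2, 9/2) → P = 333/2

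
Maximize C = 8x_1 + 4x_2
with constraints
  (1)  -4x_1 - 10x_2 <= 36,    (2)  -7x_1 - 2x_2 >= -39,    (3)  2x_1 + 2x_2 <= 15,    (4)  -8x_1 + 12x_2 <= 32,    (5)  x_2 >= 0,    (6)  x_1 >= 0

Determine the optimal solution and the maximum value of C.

The optimum lies where -7x_1 - 2x_2 = -39 and 2x_1 + 2x_2 = 15.
Solving simultaneously gives x_1 = 24/5, x_2 = 27/10.

x_1 = 24/5, x_2 = 27/10, maximum C = 246/5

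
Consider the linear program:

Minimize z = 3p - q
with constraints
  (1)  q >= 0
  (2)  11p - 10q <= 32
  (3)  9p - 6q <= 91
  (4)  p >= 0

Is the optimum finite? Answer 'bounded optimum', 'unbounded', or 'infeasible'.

unbounded

From the feasible point (32/11, 0), moving in the direction (0, 1) keeps every constraint satisfied while z decreases without bound.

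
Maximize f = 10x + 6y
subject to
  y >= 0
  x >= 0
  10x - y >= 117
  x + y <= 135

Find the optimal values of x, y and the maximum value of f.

x = 135, y = 0, maximum f = 1350

Vertices and f = 10x + 6y:
  (117/10, 0) → f = 117
  (135, 0) → f = 1350
  (252/11, 1233/11) → f = 9918/11

The optimum lies where y = 0 and x + y = 135.
Solving simultaneously gives x = 135, y = 0.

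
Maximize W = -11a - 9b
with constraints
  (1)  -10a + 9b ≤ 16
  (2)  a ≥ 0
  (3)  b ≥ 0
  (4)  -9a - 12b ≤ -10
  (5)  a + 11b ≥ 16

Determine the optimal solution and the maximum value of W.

Feasible corners and W = -11a - 9b:
  (0, 16/9) → W = -16
  (0, 16/11) → W = -144/11
  (16, 0) → W = -176
The feasible region is unbounded (it extends along (9, 10), (1, 0)), but W strictly decreases along every unbounded feasible direction, so there is no improving ray and the maximum is attained at a vertex.

The optimum lies where a = 0 and a + 11b = 16.
Solving simultaneously gives a = 0, b = 16/11.

a = 0, b = 16/11, maximum W = -144/11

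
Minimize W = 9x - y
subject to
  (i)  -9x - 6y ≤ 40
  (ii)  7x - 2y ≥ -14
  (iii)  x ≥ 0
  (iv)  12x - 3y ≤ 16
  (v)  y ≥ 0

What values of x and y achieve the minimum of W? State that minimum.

x = 0, y = 7, minimum W = -7

Vertices and W = 9x - y:
  (0, 7) → W = -7
  (74/3, 280/3) → W = 386/3
  (0, 0) → W = 0
  (4/3, 0) → W = 12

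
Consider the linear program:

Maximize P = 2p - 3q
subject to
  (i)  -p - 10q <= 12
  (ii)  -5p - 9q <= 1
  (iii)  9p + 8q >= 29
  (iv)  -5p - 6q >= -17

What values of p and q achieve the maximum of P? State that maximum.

Corner points and P = 2p - 3q:
  (193/41, -137/82) → P = 1183/82
  (11/2, -7/4) → P = 65/4
  (19/7, 4/7) → P = 26/7

The binding constraints are -p - 10q = 12 and -5p - 6q = -17.
Solving simultaneously gives p = 11/2, q = -7/4.

p = 11/2, q = -7/4, maximum P = 65/4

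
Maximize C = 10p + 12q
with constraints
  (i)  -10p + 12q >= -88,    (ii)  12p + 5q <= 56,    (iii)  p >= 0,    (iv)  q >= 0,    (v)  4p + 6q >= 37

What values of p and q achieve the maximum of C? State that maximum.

p = 0, q = 56/5, maximum C = 672/5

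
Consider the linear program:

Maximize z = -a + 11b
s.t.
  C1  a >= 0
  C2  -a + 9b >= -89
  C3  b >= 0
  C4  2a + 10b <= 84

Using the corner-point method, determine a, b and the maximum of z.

Extreme points and z = -a + 11b:
  (0, 0) → z = 0
  (0, 42/5) → z = 462/5
  (42, 0) → z = -42

a = 0, b = 42/5, maximum z = 462/5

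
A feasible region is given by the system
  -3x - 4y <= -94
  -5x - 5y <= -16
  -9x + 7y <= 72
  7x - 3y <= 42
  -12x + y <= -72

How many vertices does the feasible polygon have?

The feasible vertices (each the meet of two boundaries and inside every other half-plane) are:
  (450/37, 532/37)
  (382/51, 304/17)
  (255/11, 441/11)
  (192/25, 504/25)

4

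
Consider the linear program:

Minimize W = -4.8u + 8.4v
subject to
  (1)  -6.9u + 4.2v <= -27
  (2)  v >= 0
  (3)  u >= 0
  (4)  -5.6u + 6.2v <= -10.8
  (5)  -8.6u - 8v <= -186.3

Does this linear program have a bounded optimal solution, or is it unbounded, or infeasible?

From the feasible point (1863/86, 0), moving in the direction (1, 0) keeps every constraint satisfied while W decreases without bound.

unbounded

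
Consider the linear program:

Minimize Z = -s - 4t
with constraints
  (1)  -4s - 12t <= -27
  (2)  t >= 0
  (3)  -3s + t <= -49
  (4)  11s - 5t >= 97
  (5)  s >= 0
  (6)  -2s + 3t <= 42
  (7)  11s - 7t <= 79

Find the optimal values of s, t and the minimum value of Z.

Vertices and Z = -s - 4t:
  (27, 32) → Z = -155
  (132/5, 151/5) → Z = -736/5
  (531/19, 620/19) → Z = -3011/19

The optimum lies where -2s + 3t = 42 and 11s - 7t = 79.
Solving simultaneously gives s = 531/19, t = 620/19.

s = 531/19, t = 620/19, minimum Z = -3011/19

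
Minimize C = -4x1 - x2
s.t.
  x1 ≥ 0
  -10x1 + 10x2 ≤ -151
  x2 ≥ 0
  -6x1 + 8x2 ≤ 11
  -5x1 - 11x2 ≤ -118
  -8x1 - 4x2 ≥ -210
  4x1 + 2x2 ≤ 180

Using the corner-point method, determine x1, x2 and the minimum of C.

x1 = 105/4, x2 = 0, minimum C = -105

Vertices and C = -4x1 - x2:
  (2841/160, 85/32) → C = -11789/160
  (338/15, 223/30) → C = -2927/30
  (118/5, 0) → C = -472/5
  (105/4, 0) → C = -105

The optimum lies where x2 = 0 and -8x1 - 4x2 = -210.
Solving simultaneously gives x1 = 105/4, x2 = 0.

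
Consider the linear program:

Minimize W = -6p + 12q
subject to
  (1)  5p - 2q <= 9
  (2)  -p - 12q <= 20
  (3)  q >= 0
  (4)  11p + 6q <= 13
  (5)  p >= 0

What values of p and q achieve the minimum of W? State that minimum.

Feasible corners and W = -6p + 12q:
  (13/11, 0) → W = -78/11
  (0, 0) → W = 0
  (0, 13/6) → W = 26

p = 13/11, q = 0, minimum W = -78/11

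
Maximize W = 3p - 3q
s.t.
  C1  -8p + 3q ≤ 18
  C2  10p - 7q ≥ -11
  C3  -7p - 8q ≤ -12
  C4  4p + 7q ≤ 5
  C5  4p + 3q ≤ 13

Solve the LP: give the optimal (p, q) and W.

p = 68/11, q = -43/11, maximum W = 333/11

Corner points and W = 3p - 3q:
  (44/17, -13/17) → W = 171/17
  (68/11, -43/11) → W = 333/11
  (19/4, -2) → W = 81/4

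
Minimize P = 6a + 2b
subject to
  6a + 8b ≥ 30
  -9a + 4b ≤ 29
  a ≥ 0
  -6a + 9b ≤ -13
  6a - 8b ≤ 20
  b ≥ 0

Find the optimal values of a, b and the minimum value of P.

a = 11/3, b = 1, minimum P = 24

Extreme points and P = 6a + 2b:
  (11/3, 1) → P = 24
  (25/6, 5/8) → P = 105/4
  (38/3, 7) → P = 90

The optimum lies where 6a + 8b = 30 and -6a + 9b = -13.
Solving simultaneously gives a = 11/3, b = 1.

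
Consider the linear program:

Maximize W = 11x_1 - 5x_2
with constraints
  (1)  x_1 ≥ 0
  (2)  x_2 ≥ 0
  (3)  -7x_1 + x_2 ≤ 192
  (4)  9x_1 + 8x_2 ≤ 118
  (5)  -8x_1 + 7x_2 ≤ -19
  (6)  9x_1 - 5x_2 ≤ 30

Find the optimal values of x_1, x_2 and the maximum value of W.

x_1 = 5, x_2 = 3, maximum W = 40

Vertices and W = 11x_1 - 5x_2:
  (19/8, 0) → W = 209/8
  (10/3, 0) → W = 110/3
  (5, 3) → W = 40

At the optimal vertex, -8x_1 + 7x_2 = -19 and 9x_1 - 5x_2 = 30.
Solving simultaneously gives x_1 = 5, x_2 = 3.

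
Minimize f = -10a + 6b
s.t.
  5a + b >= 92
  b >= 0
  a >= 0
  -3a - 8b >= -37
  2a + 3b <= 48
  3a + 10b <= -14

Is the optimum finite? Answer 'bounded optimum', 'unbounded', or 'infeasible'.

infeasible

The boundaries 5a + b = 92 and 3a + 10b = -14 meet at (934/47, -346/47), but that point violates b ≥ 0. Every candidate vertex is excluded by some other constraint, so the feasible region is empty.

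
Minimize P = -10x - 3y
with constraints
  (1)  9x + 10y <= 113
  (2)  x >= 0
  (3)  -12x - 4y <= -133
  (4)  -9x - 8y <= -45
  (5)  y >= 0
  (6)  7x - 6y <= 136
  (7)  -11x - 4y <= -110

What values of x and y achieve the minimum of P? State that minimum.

Corner points and P = -10x - 3y:
  (439/42, 53/28) → P = -9257/84
  (113/9, 0) → P = -1130/9
  (133/12, 0) → P = -665/6

x = 113/9, y = 0, minimum P = -1130/9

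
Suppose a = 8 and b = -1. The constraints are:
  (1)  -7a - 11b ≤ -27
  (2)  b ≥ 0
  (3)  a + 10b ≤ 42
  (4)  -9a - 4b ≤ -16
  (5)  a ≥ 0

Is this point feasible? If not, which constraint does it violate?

not feasible — violates (2)

Constraint (2): b = -1, which is not ≥ 0. All other constraints are satisfied.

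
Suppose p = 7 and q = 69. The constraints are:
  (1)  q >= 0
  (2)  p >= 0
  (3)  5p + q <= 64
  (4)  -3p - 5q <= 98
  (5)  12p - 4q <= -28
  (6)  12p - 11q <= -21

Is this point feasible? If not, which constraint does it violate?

not feasible — violates (3)

Constraint (3): 5p + q = 104, which is not ≤ 64. All other constraints are satisfied.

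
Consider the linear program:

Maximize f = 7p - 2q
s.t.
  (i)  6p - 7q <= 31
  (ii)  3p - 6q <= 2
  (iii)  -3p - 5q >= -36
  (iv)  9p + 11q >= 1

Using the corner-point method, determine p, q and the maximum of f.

Feasible corners and f = 7p - 2q:
  (226/33, 34/11) → f = 1378/33
  (28/87, -5/29) → f = 226/87
  (-391/12, 107/4) → f = -3379/12

p = 226/33, q = 34/11, maximum f = 1378/33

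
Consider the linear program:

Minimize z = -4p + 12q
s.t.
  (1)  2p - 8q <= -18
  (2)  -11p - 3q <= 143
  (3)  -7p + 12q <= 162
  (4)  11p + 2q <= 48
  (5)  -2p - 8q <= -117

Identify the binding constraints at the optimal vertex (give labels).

Vertices and z = -4p + 12q:
  (126/73, 1059/73) → z = 12204/73
  (27/20, 1143/80) → z = 3321/20
  (25/14, 397/28) → z = 163

The minimum is at (25/14, 397/28). Substituting into each constraint, equality holds for (4) and (5); the remaining constraints have slack.

(4) and (5)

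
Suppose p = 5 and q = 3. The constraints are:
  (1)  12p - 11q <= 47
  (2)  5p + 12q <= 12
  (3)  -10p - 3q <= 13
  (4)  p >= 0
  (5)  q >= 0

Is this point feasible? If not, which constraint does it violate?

Constraint (2): 5p + 12q = 61, which is not ≤ 12. All other constraints are satisfied.

not feasible — violates (2)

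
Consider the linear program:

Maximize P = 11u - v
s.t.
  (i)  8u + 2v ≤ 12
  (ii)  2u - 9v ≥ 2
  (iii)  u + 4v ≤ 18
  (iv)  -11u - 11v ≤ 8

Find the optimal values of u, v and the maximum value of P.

Vertices and P = 11u - v:
  (28/19, 2/19) → P = 306/19
  (74/33, -98/33) → P = 304/11
  (-50/121, -38/121) → P = -512/121

The optimum lies where 8u + 2v = 12 and -11u - 11v = 8.
Solving simultaneously gives u = 74/33, v = -98/33.

u = 74/33, v = -98/33, maximum P = 304/11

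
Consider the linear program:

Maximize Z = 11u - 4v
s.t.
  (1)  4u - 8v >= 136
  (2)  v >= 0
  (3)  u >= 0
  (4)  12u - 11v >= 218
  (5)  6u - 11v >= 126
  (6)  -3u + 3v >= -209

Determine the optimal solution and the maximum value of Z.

u = 316/3, v = 107/3, maximum Z = 1016

Vertices and Z = 11u - 4v:
  (34, 0) → Z = 374
  (316/3, 107/3) → Z = 1016
  (209/3, 0) → Z = 2299/3

The binding constraints are 4u - 8v = 136 and -3u + 3v = -209.
Solving simultaneously gives u = 316/3, v = 107/3.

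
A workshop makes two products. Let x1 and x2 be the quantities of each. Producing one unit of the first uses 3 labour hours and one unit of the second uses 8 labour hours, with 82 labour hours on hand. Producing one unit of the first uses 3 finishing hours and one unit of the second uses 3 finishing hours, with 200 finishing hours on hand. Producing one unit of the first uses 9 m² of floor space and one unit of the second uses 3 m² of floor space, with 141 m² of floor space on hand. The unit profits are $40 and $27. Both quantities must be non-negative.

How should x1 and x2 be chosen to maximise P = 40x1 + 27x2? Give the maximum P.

Corner points and P = 40x1 + 27x2:
  (0, 0) → P = 0
  (0, 41/4) → P = 1107/4
  (47/3, 0) → P = 1880/3
  (14, 5) → P = 695

The binding constraints are 3x1 + 8x2 = 82 and 9x1 + 3x2 = 141.
Solving simultaneously gives x1 = 14, x2 = 5.

x1 = 14, x2 = 5, maximum P = 695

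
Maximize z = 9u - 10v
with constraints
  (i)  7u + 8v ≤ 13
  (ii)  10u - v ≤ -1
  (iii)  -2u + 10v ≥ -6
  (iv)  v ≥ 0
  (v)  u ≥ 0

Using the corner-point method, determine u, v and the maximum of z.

u = 0, v = 1, maximum z = -10

Feasible corners and z = 9u - 10v:
  (5/87, 137/87) → z = -1325/87
  (0, 13/8) → z = -65/4
  (0, 1) → z = -10

At the optimal vertex, 10u - v = -1 and u = 0.
Solving simultaneously gives u = 0, v = 1.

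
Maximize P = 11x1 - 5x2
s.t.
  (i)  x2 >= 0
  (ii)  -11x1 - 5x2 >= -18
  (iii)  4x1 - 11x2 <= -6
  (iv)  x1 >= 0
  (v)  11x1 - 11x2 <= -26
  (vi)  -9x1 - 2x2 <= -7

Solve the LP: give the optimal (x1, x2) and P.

x1 = 17/44, x2 = 11/4, maximum P = -19/2

Corner points and P = 11x1 - 5x2:
  (0, 18/5) → P = -18
  (17/44, 11/4) → P = -19/2
  (0, 7/2) → P = -35/2
  (25/121, 311/121) → P = -1280/121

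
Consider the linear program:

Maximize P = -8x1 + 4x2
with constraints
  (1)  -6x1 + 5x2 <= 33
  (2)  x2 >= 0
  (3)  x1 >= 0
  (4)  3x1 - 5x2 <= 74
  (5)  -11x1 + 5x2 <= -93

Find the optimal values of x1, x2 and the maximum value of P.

x1 = 126/5, x2 = 921/25, maximum P = -1356/25

Vertices and P = -8x1 + 4x2:
  (126/5, 921/25) → P = -1356/25
  (74/3, 0) → P = -592/3
  (93/11, 0) → P = -744/11
The feasible region is unbounded (it extends along (5, 3), (5, 6)), but P strictly decreases along every unbounded feasible direction, so there is no improving ray and the maximum is attained at a vertex.

The optimum lies where -6x1 + 5x2 = 33 and -11x1 + 5x2 = -93.
Solving simultaneously gives x1 = 126/5, x2 = 921/25.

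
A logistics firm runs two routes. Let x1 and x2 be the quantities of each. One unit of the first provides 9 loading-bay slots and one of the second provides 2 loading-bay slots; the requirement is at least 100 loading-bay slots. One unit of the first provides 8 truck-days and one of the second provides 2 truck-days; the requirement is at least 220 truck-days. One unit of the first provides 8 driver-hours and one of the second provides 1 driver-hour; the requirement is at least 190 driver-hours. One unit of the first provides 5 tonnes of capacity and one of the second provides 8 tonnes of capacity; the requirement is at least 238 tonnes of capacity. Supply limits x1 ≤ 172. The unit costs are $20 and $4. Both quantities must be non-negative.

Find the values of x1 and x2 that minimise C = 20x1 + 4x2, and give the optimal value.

x1 = 20, x2 = 30, minimum C = 520

Vertices and C = 20x1 + 4x2:
  (0, 190) → C = 760
  (238/5, 0) → C = 952
  (172, 0) → C = 3440
  (20, 30) → C = 520
  (214/9, 134/9) → C = 4816/9
The feasible region is unbounded (it extends along (0, 1)), but C strictly increases along every unbounded feasible direction, so there is no improving ray and the minimum is attained at a vertex.

At the optimal vertex, 8x1 + 2x2 = 220 and 8x1 + x2 = 190.
Solving simultaneously gives x1 = 20, x2 = 30.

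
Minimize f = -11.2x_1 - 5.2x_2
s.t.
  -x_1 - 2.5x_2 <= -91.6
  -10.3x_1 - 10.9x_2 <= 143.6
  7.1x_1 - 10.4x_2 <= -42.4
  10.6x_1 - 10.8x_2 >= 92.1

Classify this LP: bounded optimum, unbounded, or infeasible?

unbounded

From the feasible point (35394/839, 110335/3356), moving in the direction (10.4, 7.1) keeps every constraint satisfied while f decreases without bound.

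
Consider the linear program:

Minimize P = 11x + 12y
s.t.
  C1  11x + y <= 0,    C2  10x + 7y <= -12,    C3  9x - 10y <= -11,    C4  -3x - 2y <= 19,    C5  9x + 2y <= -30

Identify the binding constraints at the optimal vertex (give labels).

Vertices and P = 11x + 12y:
  (-109, 154) → P = 649
  (-186/43, 192/43) → P = 6
  (-53/12, -23/8) → P = -997/12
  (-161/54, -19/12) → P = -2797/54

The minimum is at (-53/12, -23/8). Substituting into each constraint, equality holds for C3 and C4; the remaining constraints have slack.

C3 and C4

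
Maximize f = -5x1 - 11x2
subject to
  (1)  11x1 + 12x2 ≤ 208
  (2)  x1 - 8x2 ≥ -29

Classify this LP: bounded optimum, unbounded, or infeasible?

unbounded

From the feasible point (329/25, 527/100), moving in the direction (12, -11) keeps every constraint satisfied while f increases without bound.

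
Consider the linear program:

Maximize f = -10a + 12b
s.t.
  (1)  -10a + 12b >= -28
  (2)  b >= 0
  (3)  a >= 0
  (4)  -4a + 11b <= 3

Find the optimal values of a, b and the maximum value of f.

At the optimal vertex, a = 0 and -4a + 11b = 3.
Solving simultaneously gives a = 0, b = 3/11.

a = 0, b = 3/11, maximum f = 36/11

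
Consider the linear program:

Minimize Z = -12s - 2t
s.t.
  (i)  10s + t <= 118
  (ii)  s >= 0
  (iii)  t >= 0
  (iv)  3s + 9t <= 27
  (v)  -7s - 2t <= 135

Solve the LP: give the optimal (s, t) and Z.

s = 9, t = 0, minimum Z = -108

Vertices and Z = -12s - 2t:
  (0, 0) → Z = 0
  (0, 3) → Z = -6
  (9, 0) → Z = -108

The optimum lies where t = 0 and 3s + 9t = 27.
Solving simultaneously gives s = 9, t = 0.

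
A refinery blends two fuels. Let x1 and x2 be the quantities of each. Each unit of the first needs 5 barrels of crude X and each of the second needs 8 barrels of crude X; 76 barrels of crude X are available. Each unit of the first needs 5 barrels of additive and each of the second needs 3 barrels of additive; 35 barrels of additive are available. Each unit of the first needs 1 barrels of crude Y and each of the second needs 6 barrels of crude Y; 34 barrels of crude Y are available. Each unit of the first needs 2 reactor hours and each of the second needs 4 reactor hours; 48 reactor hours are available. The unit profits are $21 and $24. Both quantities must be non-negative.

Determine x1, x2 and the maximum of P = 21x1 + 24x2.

x1 = 4, x2 = 5, maximum P = 204

Feasible corners and P = 21x1 + 24x2:
  (0, 0) → P = 0
  (0, 17/3) → P = 136
  (7, 0) → P = 147
  (4, 5) → P = 204

The optimum lies where 5x1 + 3x2 = 35 and x1 + 6x2 = 34.
Solving simultaneously gives x1 = 4, x2 = 5.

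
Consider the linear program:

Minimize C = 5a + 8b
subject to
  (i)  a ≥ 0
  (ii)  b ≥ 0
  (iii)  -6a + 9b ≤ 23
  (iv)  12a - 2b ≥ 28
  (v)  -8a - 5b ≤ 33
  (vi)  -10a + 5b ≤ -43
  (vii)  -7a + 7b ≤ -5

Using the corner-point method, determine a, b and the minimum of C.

a = 43/10, b = 0, minimum C = 43/2

Vertices and C = 5a + 8b:
  (43/10, 0) → C = 43/2
  (206/21, 191/21) → C = 2558/21
  (276/35, 251/35) → C = 484/5
The feasible region is unbounded (it extends along (3, 2), (1, 0)), but C strictly increases along every unbounded feasible direction, so there is no improving ray and the minimum is attained at a vertex.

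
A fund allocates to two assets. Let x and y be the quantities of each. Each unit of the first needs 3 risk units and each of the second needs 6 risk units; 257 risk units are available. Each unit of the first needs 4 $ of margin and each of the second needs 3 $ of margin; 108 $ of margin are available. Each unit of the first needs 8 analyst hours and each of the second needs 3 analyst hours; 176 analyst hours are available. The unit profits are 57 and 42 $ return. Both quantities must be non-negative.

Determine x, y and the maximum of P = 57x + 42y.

Feasible corners and P = 57x + 42y:
  (0, 0) → P = 0
  (0, 36) → P = 1512
  (22, 0) → P = 1254
  (17, 40/3) → P = 1529

x = 17, y = 40/3, maximum P = 1529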